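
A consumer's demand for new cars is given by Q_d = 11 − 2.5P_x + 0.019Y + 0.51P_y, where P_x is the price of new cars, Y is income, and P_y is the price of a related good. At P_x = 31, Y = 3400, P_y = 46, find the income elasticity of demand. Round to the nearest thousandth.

2.996

Substituting, Q_d = 11 − 2.5(31) + 0.019(3400) + 0.51(46) = 11 − 77.5 + 64.6 + 23.46 = 21.56.
∂Q_d/∂Y = +0.019, so E_I = 0.019·(3400/21.56) ≈ 2.996.
E_I > 1: normal good (luxury).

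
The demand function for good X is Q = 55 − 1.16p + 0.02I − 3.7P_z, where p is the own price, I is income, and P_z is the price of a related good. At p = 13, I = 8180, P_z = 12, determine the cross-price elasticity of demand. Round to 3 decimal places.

Q = 55 − 1.16(13) + 0.02(8180) − 3.7(12) = 55 − 15.08 + 163.6 − 44.4 = 159.12.
∂Q/∂P_z = −3.7, so E_xy = -3.7·(12/159.12) ≈ -0.279.
E_xy < 0: the goods are complements.

-0.279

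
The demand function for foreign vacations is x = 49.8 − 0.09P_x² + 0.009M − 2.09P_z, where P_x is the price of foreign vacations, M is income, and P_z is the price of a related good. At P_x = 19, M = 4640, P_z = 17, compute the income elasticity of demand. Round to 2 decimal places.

Substituting, x = 49.8 − 0.09(19)² + 0.009(4640) − 2.09(17) = 49.8 − 32.49 + 41.76 − 35.53 = 23.54.
∂x/∂M = +0.009, so E_I = 0.009·(4640/23.54) ≈ 1.77.
E_I > 1: normal good (luxury).

1.77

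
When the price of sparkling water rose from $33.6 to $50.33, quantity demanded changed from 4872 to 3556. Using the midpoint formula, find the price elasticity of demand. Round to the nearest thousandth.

-0.783

%ΔQ = (3556 − 4872)/[(4872 + 3556)/2] = -1316/4214 ≈ -0.3123.
%Δp = (50.33 − 33.6)/[(33.6 + 50.33)/2] = 16.73/41.965 ≈ 0.3987.
Arc elasticity E = %ΔQ/%Δp ≈ -0.3123/0.3987 ≈ -0.783.
|E| < 1: demand is inelastic over this range.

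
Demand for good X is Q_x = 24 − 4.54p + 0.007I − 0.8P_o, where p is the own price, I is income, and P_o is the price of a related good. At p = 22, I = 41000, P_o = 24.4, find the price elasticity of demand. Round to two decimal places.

-0.52

At the given point, Q_x = 24 − 4.54(22) + 0.007(41000) − 0.8(24.4) = 24 − 99.88 + 287 − 19.52 = 191.6.
∂Q_x/∂p = −4.54, so E_p = (−4.54)·(22/191.6) ≈ -0.52.
|E_p| < 1: demand is inelastic.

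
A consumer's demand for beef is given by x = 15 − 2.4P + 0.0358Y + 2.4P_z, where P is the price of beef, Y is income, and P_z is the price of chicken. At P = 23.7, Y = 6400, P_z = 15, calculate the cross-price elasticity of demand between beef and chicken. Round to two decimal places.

x = 15 − 2.4(23.7) + 0.0358(6400) + 2.4(15) = 15 − 56.88 + 229.12 + 36 = 223.24.
∂x/∂P_z = +2.4, so E_xy = 2.4·(15/223.24) ≈ 0.16.
E_xy > 0: the goods are substitutes.

0.16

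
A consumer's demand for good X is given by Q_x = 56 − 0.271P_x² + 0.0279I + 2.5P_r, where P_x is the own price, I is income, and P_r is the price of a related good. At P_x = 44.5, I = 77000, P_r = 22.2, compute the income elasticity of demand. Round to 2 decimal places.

Q_x = 56 − 0.271(44.5)² + 0.0279(77000) + 2.5(22.2) = 56 − 536.6478 + 2148.3 + 55.5 = 1723.1523.
∂Q_x/∂I = +0.0279, so E_I = 0.0279·(77000/1723.1523) ≈ 1.25.
E_I > 1: normal good (luxury).

1.25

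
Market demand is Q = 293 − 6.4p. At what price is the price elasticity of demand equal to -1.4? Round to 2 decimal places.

26.71

Set −bp/(a − bp) = −1.4 ⇒ bp = 1.4(a − bp) ⇒ bp(1+1.4) = 1.4·a.
p = 1.4·293/(6.4·2.4) ≈ 26.71.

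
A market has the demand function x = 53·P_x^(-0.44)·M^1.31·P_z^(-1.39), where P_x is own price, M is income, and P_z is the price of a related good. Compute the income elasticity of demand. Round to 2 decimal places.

1.31

For a Cobb–Douglas (constant-elasticity) form x = A·M^α·…, the elasticity with respect to M equals the exponent α at every point.
Here the exponent on M is 1.31, so the income elasticity of demand is 1.31.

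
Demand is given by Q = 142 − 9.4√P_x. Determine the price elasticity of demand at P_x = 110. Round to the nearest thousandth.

-1.135

At P_x = 110, Q = 43.412.
dQ/dP_x = −9.4/(2√P_x) = −9.4/(2·10.4881).
Point elasticity E = (dQ/dP_x)·(P_x/Q) = -0.4481 × 110/43.412 ≈ -1.135.
|E| > 1, so demand is elastic at this price.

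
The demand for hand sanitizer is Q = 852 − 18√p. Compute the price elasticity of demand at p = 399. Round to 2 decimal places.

At p = 399, Q = 492.4503.
dQ/dp = −18/(2√p) = −18/(2·19.975).
Point elasticity E = (dQ/dp)·(p/Q) = -0.4506 × 399/492.4503 ≈ -0.37.
|E| < 1, so demand is inelastic at this price.

-0.37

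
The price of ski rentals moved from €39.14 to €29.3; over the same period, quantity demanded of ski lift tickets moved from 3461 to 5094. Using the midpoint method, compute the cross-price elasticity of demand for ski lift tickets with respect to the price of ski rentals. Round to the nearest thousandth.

-1.328

%ΔQ_x = (5094 − 3461)/[(3461+5094)/2] = 1633/4277.5 ≈ 0.3818.
%ΔP_y = (29.3 − 39.14)/[(39.14+29.3)/2] ≈ -0.2876.
E_xy = 0.3818/-0.2876 ≈ -1.328.
E_xy < 0, so ski lift tickets and ski rentals are complements.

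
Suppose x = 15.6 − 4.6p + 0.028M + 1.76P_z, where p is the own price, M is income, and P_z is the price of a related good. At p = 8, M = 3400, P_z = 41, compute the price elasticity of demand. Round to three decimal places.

Evaluating quantity at (p, M, P_z) gives x = 15.6 − 4.6(8) + 0.028(3400) + 1.76(41) = 15.6 − 36.8 + 95.2 + 72.16 = 146.16.
∂x/∂p = −4.6, so E_p = (−4.6)·(8/146.16) ≈ -0.252.
|E_p| < 1: demand is inelastic.

-0.252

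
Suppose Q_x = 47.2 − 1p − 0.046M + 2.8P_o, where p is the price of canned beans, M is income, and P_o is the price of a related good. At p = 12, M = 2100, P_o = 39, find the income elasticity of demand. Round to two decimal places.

-2.02

At the given point, Q_x = 47.2 − 1(12) − 0.046(2100) + 2.8(39) = 47.2 − 12 − 96.6 + 109.2 = 47.8.
∂Q_x/∂M = −0.046, so E_I = -0.046·(2100/47.8) ≈ -2.02.
E_I < 0: inferior good.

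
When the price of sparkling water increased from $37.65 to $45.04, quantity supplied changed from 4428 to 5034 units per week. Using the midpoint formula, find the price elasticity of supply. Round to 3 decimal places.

0.717

%Δq = (5034 − 4428)/[(4428 + 5034)/2] = 606/4731 ≈ 0.1281.
%Δp = (45.04 − 37.65)/[(37.65 + 45.04)/2] = 7.39/41.345 ≈ 0.1787.
Arc elasticity E = %Δq/%Δp ≈ 0.1281/0.1787 ≈ 0.717.
|E| < 1: supply is inelastic over this range.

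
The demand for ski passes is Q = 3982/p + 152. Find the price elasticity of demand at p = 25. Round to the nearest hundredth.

-0.51

At p = 25, Q = 311.28.
dQ/dp = −3982/p² = −6.3712.
Point elasticity E = (dQ/dp)·(p/Q) = -6.3712 × 25/311.28 ≈ -0.51.
|E| < 1, so demand is inelastic at this price.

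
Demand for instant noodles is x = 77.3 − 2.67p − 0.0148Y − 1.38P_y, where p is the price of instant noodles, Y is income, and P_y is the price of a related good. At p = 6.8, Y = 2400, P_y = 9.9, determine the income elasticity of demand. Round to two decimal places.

First evaluate x: 77.3 − 2.67(6.8) − 0.0148(2400) − 1.38(9.9) = 77.3 − 18.156 − 35.52 − 13.662 = 9.962.
∂x/∂Y = −0.0148, so E_I = -0.0148·(2400/9.962) ≈ -3.57.
E_I < 0: inferior good.

-3.57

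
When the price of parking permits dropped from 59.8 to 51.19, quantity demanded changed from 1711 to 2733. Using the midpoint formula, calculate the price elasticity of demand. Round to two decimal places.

-2.96

%ΔQ = (2733 − 1711)/[(1711 + 2733)/2] = 1022/2222 ≈ 0.4599.
%ΔP = (51.19 − 59.8)/[(59.8 + 51.19)/2] = -8.61/55.495 ≈ -0.1551.
Arc elasticity E = %ΔQ/%ΔP ≈ 0.4599/-0.1551 ≈ -2.96.
|E| > 1: demand is elastic over this range.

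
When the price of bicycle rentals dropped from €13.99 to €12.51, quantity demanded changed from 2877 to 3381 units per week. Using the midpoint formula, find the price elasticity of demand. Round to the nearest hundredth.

-1.44

%Δq = (3381 − 2877)/[(2877 + 3381)/2] = 504/3129 ≈ 0.1611.
%ΔP = (12.51 − 13.99)/[(13.99 + 12.51)/2] = -1.48/13.25 ≈ -0.1117.
Arc elasticity E = %Δq/%ΔP ≈ 0.1611/-0.1117 ≈ -1.44.
|E| > 1: demand is elastic over this range.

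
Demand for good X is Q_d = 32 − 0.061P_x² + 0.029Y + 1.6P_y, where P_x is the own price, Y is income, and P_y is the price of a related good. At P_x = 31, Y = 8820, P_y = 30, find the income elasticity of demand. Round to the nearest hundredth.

At the given point, Q_d = 32 − 0.061(31)² + 0.029(8820) + 1.6(30) = 32 − 58.621 + 255.78 + 48 = 277.159.
∂Q_d/∂Y = +0.029, so E_I = 0.029·(8820/277.159) ≈ 0.92.
E_I ∈ (0,1): normal good (necessity).

0.92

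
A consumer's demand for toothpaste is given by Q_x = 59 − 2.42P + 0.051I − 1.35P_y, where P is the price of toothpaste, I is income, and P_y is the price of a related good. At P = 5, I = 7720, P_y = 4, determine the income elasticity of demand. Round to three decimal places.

0.905

First evaluate Q_x: 59 − 2.42(5) + 0.051(7720) − 1.35(4) = 59 − 12.1 + 393.72 − 5.4 = 435.22.
∂Q_x/∂I = +0.051, so E_I = 0.051·(7720/435.22) ≈ 0.905.
E_I ∈ (0,1): normal good (necessity).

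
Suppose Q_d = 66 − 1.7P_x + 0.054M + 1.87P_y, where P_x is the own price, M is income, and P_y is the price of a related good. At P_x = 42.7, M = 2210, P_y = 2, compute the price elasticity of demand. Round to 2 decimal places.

-0.62

Substituting, Q_d = 66 − 1.7(42.7) + 0.054(2210) + 1.87(2) = 66 − 72.59 + 119.34 + 3.74 = 116.49.
∂Q_d/∂P_x = −1.7, so E_p = (−1.7)·(42.7/116.49) ≈ -0.62.
|E_p| < 1: demand is inelastic.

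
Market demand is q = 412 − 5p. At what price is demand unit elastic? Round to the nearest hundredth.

41.20

For linear demand q = a − bp, E = −bp/(a − bp). |E| = 1 ⇒ bp = a − bp ⇒ p = a/(2b).
p = 412/(2·5) = 41.20.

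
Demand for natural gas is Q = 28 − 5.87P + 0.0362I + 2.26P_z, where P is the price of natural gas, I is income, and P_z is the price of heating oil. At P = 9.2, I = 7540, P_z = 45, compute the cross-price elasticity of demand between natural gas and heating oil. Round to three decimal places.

Substituting, Q = 28 − 5.87(9.2) + 0.0362(7540) + 2.26(45) = 28 − 54.004 + 272.948 + 101.7 = 348.644.
∂Q/∂P_z = +2.26, so E_xy = 2.26·(45/348.644) ≈ 0.292.
E_xy > 0: the goods are substitutes.

0.292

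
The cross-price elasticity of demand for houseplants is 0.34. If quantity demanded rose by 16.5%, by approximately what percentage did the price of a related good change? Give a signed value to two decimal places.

%ΔQ ≈ E × %ΔP_y ⇒ %ΔP_y = %ΔQ / E = (16.5%)/(0.34) ≈ 48.53%.

48.53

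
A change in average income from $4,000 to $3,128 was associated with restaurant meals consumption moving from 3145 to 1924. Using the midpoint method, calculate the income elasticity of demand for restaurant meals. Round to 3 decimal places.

1.969

%ΔQ = (1924 − 3145)/[(3145+1924)/2] = -1221/2534.5 ≈ -0.4818.
%ΔM = (3,128 − 4,000)/[(4,000+3,128)/2] = -872/3564 ≈ -0.2447.
E_I = %ΔQ/%ΔM ≈ 1.969.
E_I > 1: normal good (luxury).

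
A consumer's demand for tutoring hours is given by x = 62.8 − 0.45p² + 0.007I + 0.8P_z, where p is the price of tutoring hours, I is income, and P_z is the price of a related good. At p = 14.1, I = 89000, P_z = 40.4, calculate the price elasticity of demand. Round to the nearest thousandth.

-0.285

Substituting, x = 62.8 − 0.45(14.1)² + 0.007(89000) + 0.8(40.4) = 62.8 − 89.4645 + 623 + 32.32 = 628.6555.
∂x/∂p = −2·0.45·p = -12.69, so E_p = -12.69·(14.1/628.6555) ≈ -0.285.
|E_p| < 1: demand is inelastic.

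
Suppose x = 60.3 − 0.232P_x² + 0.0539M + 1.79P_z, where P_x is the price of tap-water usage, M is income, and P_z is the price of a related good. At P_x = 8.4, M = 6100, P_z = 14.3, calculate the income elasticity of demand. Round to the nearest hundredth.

First evaluate x: 60.3 − 0.232(8.4)² + 0.0539(6100) + 1.79(14.3) = 60.3 − 16.3699 + 328.79 + 25.597 = 398.3171.
∂x/∂M = +0.0539, so E_I = 0.0539·(6100/398.3171) ≈ 0.83.
E_I ∈ (0,1): normal good (necessity).

0.83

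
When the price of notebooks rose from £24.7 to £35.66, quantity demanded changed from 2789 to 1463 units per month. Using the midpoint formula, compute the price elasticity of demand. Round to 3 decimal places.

%ΔQ = (1463 − 2789)/[(2789 + 1463)/2] = -1326/2126 ≈ -0.6237.
%Δp = (35.66 − 24.7)/[(24.7 + 35.66)/2] = 10.96/30.18 ≈ 0.3632.
Arc elasticity E = %ΔQ/%Δp ≈ -0.6237/0.3632 ≈ -1.717.
|E| > 1: demand is elastic over this range.

-1.717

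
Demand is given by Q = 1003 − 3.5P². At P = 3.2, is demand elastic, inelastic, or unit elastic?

At P = 3.2, Q = 967.16.
dQ/dP = −2·3.5·P = −22.4.
Point elasticity E = (dQ/dP)·(P/Q) = -22.4 × 3.2/967.16 ≈ -0.074.
|E| ≈ 0.074 < 1, so demand is inelastic.

inelastic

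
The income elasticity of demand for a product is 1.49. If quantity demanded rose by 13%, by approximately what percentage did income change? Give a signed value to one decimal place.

8.7

%ΔQ ≈ E × %ΔI ⇒ %ΔI = %ΔQ / E = (13%)/(1.49) ≈ 8.7%.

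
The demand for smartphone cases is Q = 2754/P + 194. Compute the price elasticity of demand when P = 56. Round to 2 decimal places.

At P = 56, Q = 243.1786.
dQ/dP = −2754/P² = −0.8782.
Point elasticity E = (dQ/dP)·(P/Q) = -0.8782 × 56/243.1786 ≈ -0.20.
|E| < 1, so demand is inelastic at this price.

-0.20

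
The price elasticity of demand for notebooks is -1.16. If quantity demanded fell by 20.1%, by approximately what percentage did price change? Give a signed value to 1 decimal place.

17.3

%ΔQ ≈ E × %ΔP ⇒ %ΔP = %ΔQ / E = (-20.1%)/(-1.16) ≈ 17.3%.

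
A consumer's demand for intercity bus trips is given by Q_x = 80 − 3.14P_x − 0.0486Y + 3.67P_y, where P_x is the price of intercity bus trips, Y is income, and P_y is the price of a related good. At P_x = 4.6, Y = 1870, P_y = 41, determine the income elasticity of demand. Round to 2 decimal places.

Q_x = 80 − 3.14(4.6) − 0.0486(1870) + 3.67(41) = 80 − 14.444 − 90.882 + 150.47 = 125.144.
∂Q_x/∂Y = −0.0486, so E_I = -0.0486·(1870/125.144) ≈ -0.73.
E_I < 0: inferior good.

-0.73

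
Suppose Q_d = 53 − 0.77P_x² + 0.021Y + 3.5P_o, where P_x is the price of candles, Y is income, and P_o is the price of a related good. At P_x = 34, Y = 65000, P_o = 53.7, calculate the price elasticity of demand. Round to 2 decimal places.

-2.49

At the given point, Q_d = 53 − 0.77(34)² + 0.021(65000) + 3.5(53.7) = 53 − 890.12 + 1365 + 187.95 = 715.83.
∂Q_d/∂P_x = −2·0.77·P_x = -52.36, so E_p = -52.36·(34/715.83) ≈ -2.49.
|E_p| > 1: demand is elastic.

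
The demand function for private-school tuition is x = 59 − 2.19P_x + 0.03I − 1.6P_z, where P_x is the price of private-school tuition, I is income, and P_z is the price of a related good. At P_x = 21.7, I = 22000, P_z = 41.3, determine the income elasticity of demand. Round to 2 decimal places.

At the given point, x = 59 − 2.19(21.7) + 0.03(22000) − 1.6(41.3) = 59 − 47.523 + 660 − 66.08 = 605.397.
∂x/∂I = +0.03, so E_I = 0.03·(22000/605.397) ≈ 1.09.
E_I > 1: normal good (luxury).

1.09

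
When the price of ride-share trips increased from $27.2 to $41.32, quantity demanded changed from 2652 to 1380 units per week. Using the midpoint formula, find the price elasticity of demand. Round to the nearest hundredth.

-1.53

%ΔQ = (1380 − 2652)/[(2652 + 1380)/2] = -1272/2016 ≈ -0.6310.
%Δp = (41.32 − 27.2)/[(27.2 + 41.32)/2] = 14.12/34.26 ≈ 0.4121.
Arc elasticity E = %ΔQ/%Δp ≈ -0.6310/0.4121 ≈ -1.53.
|E| > 1: demand is elastic over this range.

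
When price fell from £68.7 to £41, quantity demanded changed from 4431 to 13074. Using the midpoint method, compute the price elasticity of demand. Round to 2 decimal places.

-1.96

%Δq = (13074 − 4431)/[(4431 + 13074)/2] = 8643/8752.5 ≈ 0.9875.
%Δp = (41 − 68.7)/[(68.7 + 41)/2] = -27.7/54.85 ≈ -0.5050.
Arc elasticity E = %Δq/%Δp ≈ 0.9875/-0.5050 ≈ -1.96.
|E| > 1: demand is elastic over this range.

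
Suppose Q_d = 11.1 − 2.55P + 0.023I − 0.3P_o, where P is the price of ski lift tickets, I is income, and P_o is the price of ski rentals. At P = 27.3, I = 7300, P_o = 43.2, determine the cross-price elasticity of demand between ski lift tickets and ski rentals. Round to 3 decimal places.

Evaluating quantity at (P, I, P_o) gives Q_d = 11.1 − 2.55(27.3) + 0.023(7300) − 0.3(43.2) = 11.1 − 69.615 + 167.9 − 12.96 = 96.425.
∂Q_d/∂P_o = −0.3, so E_xy = -0.3·(43.2/96.425) ≈ -0.134.
E_xy < 0: the goods are complements.

-0.134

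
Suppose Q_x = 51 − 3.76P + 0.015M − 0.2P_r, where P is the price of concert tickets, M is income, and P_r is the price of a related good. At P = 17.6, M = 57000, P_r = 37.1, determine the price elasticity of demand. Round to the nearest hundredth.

-0.08

Q_x = 51 − 3.76(17.6) + 0.015(57000) − 0.2(37.1) = 51 − 66.176 + 855 − 7.42 = 832.404.
∂Q_x/∂P = −3.76, so E_p = (−3.76)·(17.6/832.404) ≈ -0.08.
|E_p| < 1: demand is inelastic.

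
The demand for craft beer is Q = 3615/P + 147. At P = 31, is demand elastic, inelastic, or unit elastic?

inelastic

At P = 31, Q = 263.6129.
dQ/dP = −3615/P² = −3.7617.
Point elasticity E = (dQ/dP)·(P/Q) = -3.7617 × 31/263.6129 ≈ -0.442.
|E| ≈ 0.442 < 1, so demand is inelastic.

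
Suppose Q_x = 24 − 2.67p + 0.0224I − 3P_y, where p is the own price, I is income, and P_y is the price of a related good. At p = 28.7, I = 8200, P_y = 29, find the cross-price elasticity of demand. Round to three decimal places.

-1.975

Evaluating quantity at (p, I, P_y) gives Q_x = 24 − 2.67(28.7) + 0.0224(8200) − 3(29) = 24 − 76.629 + 183.68 − 87 = 44.051.
∂Q_x/∂P_y = −3, so E_xy = -3·(29/44.051) ≈ -1.975.
E_xy < 0: the goods are complements.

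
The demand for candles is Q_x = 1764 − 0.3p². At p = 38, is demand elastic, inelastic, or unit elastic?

inelastic

At p = 38, Q_x = 1330.8.
dQ_x/dp = −2·0.3·p = −22.8.
Point elasticity E = (dQ_x/dp)·(p/Q_x) = -22.8 × 38/1330.8 ≈ -0.651.
|E| ≈ 0.651 < 1, so demand is inelastic.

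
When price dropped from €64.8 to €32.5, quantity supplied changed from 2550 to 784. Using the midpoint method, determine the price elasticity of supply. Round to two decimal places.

1.60

%Δq = (784 − 2550)/[(2550 + 784)/2] = -1766/1667 ≈ -1.0594.
%ΔP = (32.5 − 64.8)/[(64.8 + 32.5)/2] = -32.3/48.65 ≈ -0.6639.
Arc elasticity E = %Δq/%ΔP ≈ -1.0594/-0.6639 ≈ 1.60.
|E| > 1: supply is elastic over this range.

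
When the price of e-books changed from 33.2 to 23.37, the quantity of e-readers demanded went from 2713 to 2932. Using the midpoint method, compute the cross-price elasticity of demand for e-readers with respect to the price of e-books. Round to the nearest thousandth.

%ΔQ_x = (2932 − 2713)/[(2713+2932)/2] = 219/2822.5 ≈ 0.0776.
%ΔP_y = (23.37 − 33.2)/[(33.2+23.37)/2] ≈ -0.3475.
E_xy = 0.0776/-0.3475 ≈ -0.223.
E_xy < 0, so e-readers and e-books are complements.

-0.223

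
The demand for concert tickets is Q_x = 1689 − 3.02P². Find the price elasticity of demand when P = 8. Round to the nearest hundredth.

At P = 8, Q_x = 1495.72.
dQ_x/dP = −2·3.02·P = −48.32.
Point elasticity E = (dQ_x/dP)·(P/Q_x) = -48.32 × 8/1495.72 ≈ -0.26.
|E| < 1, so demand is inelastic at this price.

-0.26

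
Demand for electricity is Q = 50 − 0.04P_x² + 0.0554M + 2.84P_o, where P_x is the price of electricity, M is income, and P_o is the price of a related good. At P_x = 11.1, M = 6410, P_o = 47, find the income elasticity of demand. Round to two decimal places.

Q = 50 − 0.04(11.1)² + 0.0554(6410) + 2.84(47) = 50 − 4.9284 + 355.114 + 133.48 = 533.6656.
∂Q/∂M = +0.0554, so E_I = 0.0554·(6410/533.6656) ≈ 0.67.
E_I ∈ (0,1): normal good (necessity).

0.67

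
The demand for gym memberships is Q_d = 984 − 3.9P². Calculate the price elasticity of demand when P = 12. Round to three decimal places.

-2.659

At P = 12, Q_d = 422.4.
dQ_d/dP = −2·3.9·P = −93.6.
Point elasticity E = (dQ_d/dP)·(P/Q_d) = -93.6 × 12/422.4 ≈ -2.659.
|E| > 1, so demand is elastic at this price.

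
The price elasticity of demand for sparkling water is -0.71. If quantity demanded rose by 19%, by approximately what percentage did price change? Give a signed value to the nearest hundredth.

%ΔQ ≈ E × %ΔP ⇒ %ΔP = %ΔQ / E = (19%)/(-0.71) ≈ -26.76%.

-26.76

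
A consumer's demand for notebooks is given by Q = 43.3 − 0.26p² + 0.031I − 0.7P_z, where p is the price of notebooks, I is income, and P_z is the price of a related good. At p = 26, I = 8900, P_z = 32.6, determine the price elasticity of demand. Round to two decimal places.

At the given point, Q = 43.3 − 0.26(26)² + 0.031(8900) − 0.7(32.6) = 43.3 − 175.76 + 275.9 − 22.82 = 120.62.
∂Q/∂p = −2·0.26·p = -13.52, so E_p = -13.52·(26/120.62) ≈ -2.91.
|E_p| > 1: demand is elastic.

-2.91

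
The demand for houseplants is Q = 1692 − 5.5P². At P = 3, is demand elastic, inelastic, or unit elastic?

At P = 3, Q = 1642.5.
dQ/dP = −2·5.5·P = −33.
Point elasticity E = (dQ/dP)·(P/Q) = -33 × 3/1642.5 ≈ -0.060.
|E| ≈ 0.060 < 1, so demand is inelastic.

inelastic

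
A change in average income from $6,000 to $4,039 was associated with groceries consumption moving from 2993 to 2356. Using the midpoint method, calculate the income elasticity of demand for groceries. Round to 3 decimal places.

%ΔQ = (2356 − 2993)/[(2993+2356)/2] = -637/2674.5 ≈ -0.2382.
%ΔM = (4,039 − 6,000)/[(6,000+4,039)/2] = -1961/5019.5 ≈ -0.3907.
E_I = %ΔQ/%ΔM ≈ 0.610.
E_I ∈ (0,1): normal good (necessity).

0.610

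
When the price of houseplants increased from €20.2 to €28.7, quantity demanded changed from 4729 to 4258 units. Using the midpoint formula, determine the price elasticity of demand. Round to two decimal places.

%Δq = (4258 − 4729)/[(4729 + 4258)/2] = -471/4493.5 ≈ -0.1048.
%ΔP = (28.7 − 20.2)/[(20.2 + 28.7)/2] = 8.5/24.45 ≈ 0.3476.
Arc elasticity E = %Δq/%ΔP ≈ -0.1048/0.3476 ≈ -0.30.
|E| < 1: demand is inelastic over this range.

-0.30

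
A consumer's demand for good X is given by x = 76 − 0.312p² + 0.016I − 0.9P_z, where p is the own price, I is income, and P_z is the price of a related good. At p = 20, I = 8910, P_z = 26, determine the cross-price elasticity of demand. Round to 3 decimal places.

-0.333

Substituting, x = 76 − 0.312(20)² + 0.016(8910) − 0.9(26) = 76 − 124.8 + 142.56 − 23.4 = 70.36.
∂x/∂P_z = −0.9, so E_xy = -0.9·(26/70.36) ≈ -0.333.
E_xy < 0: the goods are complements.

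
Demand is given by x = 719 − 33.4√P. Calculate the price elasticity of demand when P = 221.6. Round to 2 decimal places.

-1.12

At P = 221.6, x = 221.7997.
dx/dP = −33.4/(2√P) = −33.4/(2·14.8862).
Point elasticity E = (dx/dP)·(P/x) = -1.1218 × 221.6/221.7997 ≈ -1.12.
|E| > 1, so demand is elastic at this price.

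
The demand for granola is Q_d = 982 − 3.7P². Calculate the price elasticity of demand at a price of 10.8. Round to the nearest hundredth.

-1.57

At P = 10.8, Q_d = 550.432.
dQ_d/dP = −2·3.7·P = −79.92.
Point elasticity E = (dQ_d/dP)·(P/Q_d) = -79.92 × 10.8/550.432 ≈ -1.57.
|E| > 1, so demand is elastic at this price.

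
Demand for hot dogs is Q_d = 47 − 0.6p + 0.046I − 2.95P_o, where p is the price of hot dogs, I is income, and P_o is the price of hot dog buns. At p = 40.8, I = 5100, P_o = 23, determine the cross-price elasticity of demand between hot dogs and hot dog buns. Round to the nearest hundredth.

First evaluate Q_d: 47 − 0.6(40.8) + 0.046(5100) − 2.95(23) = 47 − 24.48 + 234.6 − 67.85 = 189.27.
∂Q_d/∂P_o = −2.95, so E_xy = -2.95·(23/189.27) ≈ -0.36.
E_xy < 0: the goods are complements.

-0.36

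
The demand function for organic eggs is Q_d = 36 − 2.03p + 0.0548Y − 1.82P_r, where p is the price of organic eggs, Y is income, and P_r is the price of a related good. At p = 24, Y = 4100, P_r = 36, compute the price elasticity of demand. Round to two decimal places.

At the given point, Q_d = 36 − 2.03(24) + 0.0548(4100) − 1.82(36) = 36 − 48.72 + 224.68 − 65.52 = 146.44.
∂Q_d/∂p = −2.03, so E_p = (−2.03)·(24/146.44) ≈ -0.33.
|E_p| < 1: demand is inelastic.

-0.33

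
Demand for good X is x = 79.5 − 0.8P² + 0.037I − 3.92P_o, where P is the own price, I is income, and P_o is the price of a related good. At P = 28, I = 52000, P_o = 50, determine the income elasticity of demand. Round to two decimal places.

1.63

Evaluating quantity at (P, I, P_o) gives x = 79.5 − 0.8(28)² + 0.037(52000) − 3.92(50) = 79.5 − 627.2 + 1924 − 196 = 1180.3.
∂x/∂I = +0.037, so E_I = 0.037·(52000/1180.3) ≈ 1.63.
E_I > 1: normal good (luxury).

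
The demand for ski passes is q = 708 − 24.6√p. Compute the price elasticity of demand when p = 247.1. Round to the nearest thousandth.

At p = 247.1, q = 321.3024.
dq/dp = −24.6/(2√p) = −24.6/(2·15.7194).
Point elasticity E = (dq/dp)·(p/q) = -0.7825 × 247.1/321.3024 ≈ -0.602.
|E| < 1, so demand is inelastic at this price.

-0.602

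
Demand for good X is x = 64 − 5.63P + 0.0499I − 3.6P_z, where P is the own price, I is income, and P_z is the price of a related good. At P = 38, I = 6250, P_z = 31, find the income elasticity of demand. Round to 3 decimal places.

6.196

Evaluating quantity at (P, I, P_z) gives x = 64 − 5.63(38) + 0.0499(6250) − 3.6(31) = 64 − 213.94 + 311.875 − 111.6 = 50.335.
∂x/∂I = +0.0499, so E_I = 0.0499·(6250/50.335) ≈ 6.196.
E_I > 1: normal good (luxury).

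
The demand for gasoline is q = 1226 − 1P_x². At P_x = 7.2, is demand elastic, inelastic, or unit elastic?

At P_x = 7.2, q = 1174.16.
dq/dP_x = −2·1·P_x = −14.4.
Point elasticity E = (dq/dP_x)·(P_x/q) = -14.4 × 7.2/1174.16 ≈ -0.088.
|E| ≈ 0.088 < 1, so demand is inelastic.

inelastic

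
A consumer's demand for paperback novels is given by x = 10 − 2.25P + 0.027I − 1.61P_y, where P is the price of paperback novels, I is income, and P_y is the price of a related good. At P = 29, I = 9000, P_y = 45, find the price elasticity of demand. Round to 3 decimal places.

x = 10 − 2.25(29) + 0.027(9000) − 1.61(45) = 10 − 65.25 + 243 − 72.45 = 115.3.
∂x/∂P = −2.25, so E_p = (−2.25)·(29/115.3) ≈ -0.566.
|E_p| < 1: demand is inelastic.

-0.566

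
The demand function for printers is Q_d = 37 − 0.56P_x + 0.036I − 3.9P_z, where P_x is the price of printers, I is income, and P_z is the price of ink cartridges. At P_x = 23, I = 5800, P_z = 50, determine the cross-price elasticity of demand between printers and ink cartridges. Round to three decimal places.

Substituting, Q_d = 37 − 0.56(23) + 0.036(5800) − 3.9(50) = 37 − 12.88 + 208.8 − 195 = 37.92.
∂Q_d/∂P_z = −3.9, so E_xy = -3.9·(50/37.92) ≈ -5.142.
E_xy < 0: the goods are complements.

-5.142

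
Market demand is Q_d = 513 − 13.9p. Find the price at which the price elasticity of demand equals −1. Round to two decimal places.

18.45

For linear demand Q_d = a − bp, E = −bp/(a − bp). |E| = 1 ⇒ bp = a − bp ⇒ p = a/(2b).
p = 513/(2·13.9) ≈ 18.45.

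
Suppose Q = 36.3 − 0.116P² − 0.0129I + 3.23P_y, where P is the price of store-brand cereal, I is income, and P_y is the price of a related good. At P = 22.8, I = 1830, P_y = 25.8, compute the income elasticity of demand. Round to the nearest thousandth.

-0.661

First evaluate Q: 36.3 − 0.116(22.8)² − 0.0129(1830) + 3.23(25.8) = 36.3 − 60.3014 − 23.607 + 83.334 = 35.7256.
∂Q/∂I = −0.0129, so E_I = -0.0129·(1830/35.7256) ≈ -0.661.
E_I < 0: inferior good.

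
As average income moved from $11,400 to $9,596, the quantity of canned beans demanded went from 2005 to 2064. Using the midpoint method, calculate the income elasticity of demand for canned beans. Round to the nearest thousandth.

%ΔQ = (2064 − 2005)/[(2005+2064)/2] = 59/2034.5 ≈ 0.0290.
%ΔM = (9,596 − 11,400)/[(11,400+9,596)/2] = -1804/10498 ≈ -0.1718.
E_I = %ΔQ/%ΔM ≈ -0.169.
E_I < 0: inferior good.

-0.169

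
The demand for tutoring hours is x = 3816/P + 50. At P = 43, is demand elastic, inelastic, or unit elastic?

inelastic

At P = 43, x = 138.7442.
dx/dP = −3816/P² = −2.0638.
Point elasticity E = (dx/dP)·(P/x) = -2.0638 × 43/138.7442 ≈ -0.640.
|E| ≈ 0.640 < 1, so demand is inelastic.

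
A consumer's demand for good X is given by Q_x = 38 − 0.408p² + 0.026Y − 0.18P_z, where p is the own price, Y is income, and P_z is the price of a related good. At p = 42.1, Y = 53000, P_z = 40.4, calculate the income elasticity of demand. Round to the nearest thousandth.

Substituting, Q_x = 38 − 0.408(42.1)² + 0.026(53000) − 0.18(40.4) = 38 − 723.1433 + 1378 − 7.272 = 685.5847.
∂Q_x/∂Y = +0.026, so E_I = 0.026·(53000/685.5847) ≈ 2.010.
E_I > 1: normal good (luxury).

2.010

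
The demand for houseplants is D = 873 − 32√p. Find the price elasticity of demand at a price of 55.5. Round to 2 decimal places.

-0.19

At p = 55.5, D = 634.6054.
dD/dp = −32/(2√p) = −32/(2·7.4498).
Point elasticity E = (dD/dp)·(p/D) = -2.1477 × 55.5/634.6054 ≈ -0.19.
|E| < 1, so demand is inelastic at this price.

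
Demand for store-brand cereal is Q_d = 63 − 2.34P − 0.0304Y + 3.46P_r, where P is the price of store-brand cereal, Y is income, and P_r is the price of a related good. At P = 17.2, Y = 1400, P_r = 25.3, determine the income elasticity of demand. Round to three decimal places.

-0.628

Substituting, Q_d = 63 − 2.34(17.2) − 0.0304(1400) + 3.46(25.3) = 63 − 40.248 − 42.56 + 87.538 = 67.73.
∂Q_d/∂Y = −0.0304, so E_I = -0.0304·(1400/67.73) ≈ -0.628.
E_I < 0: inferior good.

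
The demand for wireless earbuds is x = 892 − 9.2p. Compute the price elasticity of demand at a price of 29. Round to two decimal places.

-0.43

At p = 29, x = 625.2.
dx/dp = −9.2.
Point elasticity E = (dx/dp)·(p/x) = -9.2 × 29/625.2 ≈ -0.43.
|E| < 1, so demand is inelastic at this price.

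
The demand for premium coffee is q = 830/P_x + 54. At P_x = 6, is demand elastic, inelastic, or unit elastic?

At P_x = 6, q = 192.3333.
dq/dP_x = −830/P_x² = −23.0556.
Point elasticity E = (dq/dP_x)·(P_x/q) = -23.0556 × 6/192.3333 ≈ -0.719.
|E| ≈ 0.719 < 1, so demand is inelastic.

inelastic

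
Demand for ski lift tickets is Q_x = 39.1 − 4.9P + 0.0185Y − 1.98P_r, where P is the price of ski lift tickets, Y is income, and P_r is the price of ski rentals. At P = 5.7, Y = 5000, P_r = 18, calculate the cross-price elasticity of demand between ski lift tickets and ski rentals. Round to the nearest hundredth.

-0.52

At the given point, Q_x = 39.1 − 4.9(5.7) + 0.0185(5000) − 1.98(18) = 39.1 − 27.93 + 92.5 − 35.64 = 68.03.
∂Q_x/∂P_r = −1.98, so E_xy = -1.98·(18/68.03) ≈ -0.52.
E_xy < 0: the goods are complements.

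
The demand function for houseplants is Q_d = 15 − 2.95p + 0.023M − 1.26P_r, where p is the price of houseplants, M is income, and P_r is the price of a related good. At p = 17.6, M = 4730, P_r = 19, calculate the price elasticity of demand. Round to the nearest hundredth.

Substituting, Q_d = 15 − 2.95(17.6) + 0.023(4730) − 1.26(19) = 15 − 51.92 + 108.79 − 23.94 = 47.93.
∂Q_d/∂p = −2.95, so E_p = (−2.95)·(17.6/47.93) ≈ -1.08.
|E_p| > 1: demand is elastic.

-1.08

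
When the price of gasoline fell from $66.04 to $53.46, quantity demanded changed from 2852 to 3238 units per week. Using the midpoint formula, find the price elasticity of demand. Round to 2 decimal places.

-0.60

%ΔQ = (3238 − 2852)/[(2852 + 3238)/2] = 386/3045 ≈ 0.1268.
%Δp = (53.46 − 66.04)/[(66.04 + 53.46)/2] = -12.58/59.75 ≈ -0.2105.
Arc elasticity E = %ΔQ/%Δp ≈ 0.1268/-0.2105 ≈ -0.60.
|E| < 1: demand is inelastic over this range.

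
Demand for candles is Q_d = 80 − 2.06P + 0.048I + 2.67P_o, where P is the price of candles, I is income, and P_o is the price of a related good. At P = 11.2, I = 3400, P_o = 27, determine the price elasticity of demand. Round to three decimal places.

At the given point, Q_d = 80 − 2.06(11.2) + 0.048(3400) + 2.67(27) = 80 − 23.072 + 163.2 + 72.09 = 292.218.
∂Q_d/∂P = −2.06, so E_p = (−2.06)·(11.2/292.218) ≈ -0.079.
|E_p| < 1: demand is inelastic.

-0.079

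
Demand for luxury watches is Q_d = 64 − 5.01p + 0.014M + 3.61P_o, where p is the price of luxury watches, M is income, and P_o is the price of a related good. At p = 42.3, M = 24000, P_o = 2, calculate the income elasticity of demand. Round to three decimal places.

At the given point, Q_d = 64 − 5.01(42.3) + 0.014(24000) + 3.61(2) = 64 − 211.923 + 336 + 7.22 = 195.297.
∂Q_d/∂M = +0.014, so E_I = 0.014·(24000/195.297) ≈ 1.720.
E_I > 1: normal good (luxury).

1.720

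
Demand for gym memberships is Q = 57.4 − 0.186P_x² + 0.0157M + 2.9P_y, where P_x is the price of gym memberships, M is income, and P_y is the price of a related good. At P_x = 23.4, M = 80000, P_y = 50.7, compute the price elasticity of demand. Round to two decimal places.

Q = 57.4 − 0.186(23.4)² + 0.0157(80000) + 2.9(50.7) = 57.4 − 101.8462 + 1256 + 147.03 = 1358.5838.
∂Q/∂P_x = −2·0.186·P_x = -8.7048, so E_p = -8.7048·(23.4/1358.5838) ≈ -0.15.
|E_p| < 1: demand is inelastic.

-0.15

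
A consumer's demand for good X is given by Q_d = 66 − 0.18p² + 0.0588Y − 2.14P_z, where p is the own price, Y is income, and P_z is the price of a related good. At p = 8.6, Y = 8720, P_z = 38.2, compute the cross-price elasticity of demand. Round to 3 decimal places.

Q_d = 66 − 0.18(8.6)² + 0.0588(8720) − 2.14(38.2) = 66 − 13.3128 + 512.736 − 81.748 = 483.6752.
∂Q_d/∂P_z = −2.14, so E_xy = -2.14·(38.2/483.6752) ≈ -0.169.
E_xy < 0: the goods are complements.

-0.169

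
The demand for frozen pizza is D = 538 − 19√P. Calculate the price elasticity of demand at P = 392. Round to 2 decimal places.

-1.16

At P = 392, D = 161.8192.
dD/dP = −19/(2√P) = −19/(2·19.799).
Point elasticity E = (dD/dP)·(P/D) = -0.4798 × 392/161.8192 ≈ -1.16.
|E| > 1, so demand is elastic at this price.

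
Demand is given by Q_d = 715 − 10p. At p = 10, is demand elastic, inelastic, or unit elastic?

inelastic

At p = 10, Q_d = 615.
dQ_d/dp = −10.
Point elasticity E = (dQ_d/dp)·(p/Q_d) = -10 × 10/615 ≈ -0.163.
|E| ≈ 0.163 < 1, so demand is inelastic.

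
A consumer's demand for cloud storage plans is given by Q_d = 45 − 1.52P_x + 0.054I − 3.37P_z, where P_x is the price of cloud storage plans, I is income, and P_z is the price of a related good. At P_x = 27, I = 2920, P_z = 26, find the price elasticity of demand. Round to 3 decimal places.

-0.554

At the given point, Q_d = 45 − 1.52(27) + 0.054(2920) − 3.37(26) = 45 − 41.04 + 157.68 − 87.62 = 74.02.
∂Q_d/∂P_x = −1.52, so E_p = (−1.52)·(27/74.02) ≈ -0.554.
|E_p| < 1: demand is inelastic.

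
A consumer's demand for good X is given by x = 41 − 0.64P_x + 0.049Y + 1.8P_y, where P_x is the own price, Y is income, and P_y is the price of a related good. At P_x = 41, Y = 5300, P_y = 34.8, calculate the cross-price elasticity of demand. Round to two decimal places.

First evaluate x: 41 − 0.64(41) + 0.049(5300) + 1.8(34.8) = 41 − 26.24 + 259.7 + 62.64 = 337.1.
∂x/∂P_y = +1.8, so E_xy = 1.8·(34.8/337.1) ≈ 0.19.
E_xy > 0: the goods are substitutes.

0.19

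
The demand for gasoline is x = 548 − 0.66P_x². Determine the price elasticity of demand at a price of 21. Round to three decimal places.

At P_x = 21, x = 256.94.
dx/dP_x = −2·0.66·P_x = −27.72.
Point elasticity E = (dx/dP_x)·(P_x/x) = -27.72 × 21/256.94 ≈ -2.266.
|E| > 1, so demand is elastic at this price.

-2.266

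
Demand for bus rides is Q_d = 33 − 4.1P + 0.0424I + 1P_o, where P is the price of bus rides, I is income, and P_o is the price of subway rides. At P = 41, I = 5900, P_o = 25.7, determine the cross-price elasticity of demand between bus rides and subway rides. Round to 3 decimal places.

Evaluating quantity at (P, I, P_o) gives Q_d = 33 − 4.1(41) + 0.0424(5900) + 1(25.7) = 33 − 168.1 + 250.16 + 25.7 = 140.76.
∂Q_d/∂P_o = +1, so E_xy = 1·(25.7/140.76) ≈ 0.183.
E_xy > 0: the goods are substitutes.

0.183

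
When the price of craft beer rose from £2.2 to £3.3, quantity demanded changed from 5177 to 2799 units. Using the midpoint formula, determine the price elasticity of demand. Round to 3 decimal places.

-1.491

%ΔQ = (2799 − 5177)/[(5177 + 2799)/2] = -2378/3988 ≈ -0.5963.
%ΔP = (3.3 − 2.2)/[(2.2 + 3.3)/2] = 1.1/2.75 ≈ 0.4000.
Arc elasticity E = %ΔQ/%ΔP ≈ -0.5963/0.4000 ≈ -1.491.
|E| > 1: demand is elastic over this range.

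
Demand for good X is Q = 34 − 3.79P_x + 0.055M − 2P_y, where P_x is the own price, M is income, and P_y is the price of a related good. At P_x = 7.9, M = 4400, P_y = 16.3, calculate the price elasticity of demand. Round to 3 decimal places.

-0.140

First evaluate Q: 34 − 3.79(7.9) + 0.055(4400) − 2(16.3) = 34 − 29.941 + 242 − 32.6 = 213.459.
∂Q/∂P_x = −3.79, so E_p = (−3.79)·(7.9/213.459) ≈ -0.140.
|E_p| < 1: demand is inelastic.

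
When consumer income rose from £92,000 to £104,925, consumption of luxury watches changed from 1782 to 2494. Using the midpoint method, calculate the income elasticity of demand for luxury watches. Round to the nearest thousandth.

%ΔQ = (2494 − 1782)/[(1782+2494)/2] = 712/2138 ≈ 0.3330.
%ΔI = (104,925 − 92,000)/[(92,000+104,925)/2] = 12925/98462.5 ≈ 0.1313.
E_I = %ΔQ/%ΔI ≈ 2.537.
E_I > 1: normal good (luxury).

2.537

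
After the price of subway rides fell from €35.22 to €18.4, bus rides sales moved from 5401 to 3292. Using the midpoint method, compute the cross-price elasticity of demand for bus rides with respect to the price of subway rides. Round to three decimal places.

%ΔQ_x = (3292 − 5401)/[(5401+3292)/2] = -2109/4346.5 ≈ -0.4852.
%ΔP_y = (18.4 − 35.22)/[(35.22+18.4)/2] ≈ -0.6274.
E_xy = -0.4852/-0.6274 ≈ 0.773.
E_xy > 0, so bus rides and subway rides are substitutes.

0.773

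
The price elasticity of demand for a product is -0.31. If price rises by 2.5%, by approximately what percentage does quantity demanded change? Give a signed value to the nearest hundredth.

%ΔQ ≈ E × %ΔP = (-0.31) × (2.5%) ≈ -0.78%.

-0.78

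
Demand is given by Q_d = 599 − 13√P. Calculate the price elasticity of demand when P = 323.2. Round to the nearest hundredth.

-0.32

At P = 323.2, Q_d = 365.2891.
dQ_d/dP = −13/(2√P) = −13/(2·17.9778).
Point elasticity E = (dQ_d/dP)·(P/Q_d) = -0.3616 × 323.2/365.2891 ≈ -0.32.
|E| < 1, so demand is inelastic at this price.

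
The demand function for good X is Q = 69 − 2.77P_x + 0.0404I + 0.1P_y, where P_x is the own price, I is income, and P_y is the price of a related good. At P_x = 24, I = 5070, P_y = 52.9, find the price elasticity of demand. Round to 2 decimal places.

Q = 69 − 2.77(24) + 0.0404(5070) + 0.1(52.9) = 69 − 66.48 + 204.828 + 5.29 = 212.638.
∂Q/∂P_x = −2.77, so E_p = (−2.77)·(24/212.638) ≈ -0.31.
|E_p| < 1: demand is inelastic.

-0.31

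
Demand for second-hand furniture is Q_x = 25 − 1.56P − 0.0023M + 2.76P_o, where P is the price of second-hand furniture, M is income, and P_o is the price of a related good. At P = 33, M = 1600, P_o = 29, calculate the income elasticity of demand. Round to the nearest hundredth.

-0.07

Substituting, Q_x = 25 − 1.56(33) − 0.0023(1600) + 2.76(29) = 25 − 51.48 − 3.68 + 80.04 = 49.88.
∂Q_x/∂M = −0.0023, so E_I = -0.0023·(1600/49.88) ≈ -0.07.
E_I < 0: inferior good.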